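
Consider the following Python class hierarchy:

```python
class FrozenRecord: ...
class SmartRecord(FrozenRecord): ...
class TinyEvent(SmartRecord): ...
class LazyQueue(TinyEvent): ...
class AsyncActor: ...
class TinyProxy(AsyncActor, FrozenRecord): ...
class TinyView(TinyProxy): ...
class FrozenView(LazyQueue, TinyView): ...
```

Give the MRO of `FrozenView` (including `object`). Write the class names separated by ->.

L[FrozenView] = FrozenView + merge(L[LazyQueue], L[TinyView], [LazyQueue TinyView])
  take LazyQueue:  [LazyQueue TinyEvent SmartRecord FrozenRecord object] + [TinyView TinyProxy AsyncActor FrozenRecord object] + [LazyQueue TinyView]
  take TinyEvent:  [TinyEvent SmartRecord FrozenRecord object] + [TinyView TinyProxy AsyncActor FrozenRecord object] + [TinyView]
  take SmartRecord:  [SmartRecord FrozenRecord object] + [TinyView TinyProxy AsyncActor FrozenRecord object] + [TinyView]
  take TinyView:  [FrozenRecord object] + [TinyView TinyProxy AsyncActor FrozenRecord object] + [TinyView]
  take TinyProxy:  [FrozenRecord object] + [TinyProxy AsyncActor FrozenRecord object]
  take AsyncActor:  [FrozenRecord object] + [AsyncActor FrozenRecord object]
  take FrozenRecord:  [FrozenRecord object] + [FrozenRecord object]
  take object:  [object] + [object]

FrozenView -> LazyQueue -> TinyEvent -> SmartRecord -> TinyView -> TinyProxy -> AsyncActor -> FrozenRecord -> object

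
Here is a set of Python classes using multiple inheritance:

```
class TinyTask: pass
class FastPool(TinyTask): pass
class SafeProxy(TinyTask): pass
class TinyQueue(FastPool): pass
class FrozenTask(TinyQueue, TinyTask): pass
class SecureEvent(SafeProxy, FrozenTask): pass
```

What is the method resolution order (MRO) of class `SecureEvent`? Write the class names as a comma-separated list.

L[SecureEvent] = SecureEvent + merge(L[SafeProxy], L[FrozenTask], [SafeProxy FrozenTask])
  take SafeProxy:  [SafeProxy TinyTask object] + [FrozenTask TinyQueue FastPool TinyTask object] + [SafeProxy FrozenTask]
  take FrozenTask:  [TinyTask object] + [FrozenTask TinyQueue FastPool TinyTask object] + [FrozenTask]
  take TinyQueue:  [TinyTask object] + [TinyQueue FastPool TinyTask object]
  take FastPool:  [TinyTask object] + [FastPool TinyTask object]
  take TinyTask:  [TinyTask object] + [TinyTask object]
  take object:  [object] + [object]

SecureEvent, SafeProxy, FrozenTask, TinyQueue, FastPool, TinyTask, object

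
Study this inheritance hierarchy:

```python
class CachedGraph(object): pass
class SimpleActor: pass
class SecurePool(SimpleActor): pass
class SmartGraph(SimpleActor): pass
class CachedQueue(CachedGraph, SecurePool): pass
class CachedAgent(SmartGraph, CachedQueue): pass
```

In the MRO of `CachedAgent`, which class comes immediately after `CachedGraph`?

L[CachedAgent] = CachedAgent + merge(L[SmartGraph], L[CachedQueue], [SmartGraph CachedQueue])
  take SmartGraph:  [SmartGraph SimpleActor object] + [CachedQueue CachedGraph SecurePool SimpleActor object] + [SmartGraph CachedQueue]
  take CachedQueue:  [SimpleActor object] + [CachedQueue CachedGraph SecurePool SimpleActor object] + [CachedQueue]
  take CachedGraph:  [SimpleActor object] + [CachedGraph SecurePool SimpleActor object]
  take SecurePool:  [SimpleActor object] + [SecurePool SimpleActor object]
  take SimpleActor:  [SimpleActor object] + [SimpleActor object]
  take object:  [object] + [object]
MRO: CachedAgent SmartGraph CachedQueue CachedGraph SecurePool SimpleActor object
CachedGraph is at position 3; next is SecurePool.

SecurePool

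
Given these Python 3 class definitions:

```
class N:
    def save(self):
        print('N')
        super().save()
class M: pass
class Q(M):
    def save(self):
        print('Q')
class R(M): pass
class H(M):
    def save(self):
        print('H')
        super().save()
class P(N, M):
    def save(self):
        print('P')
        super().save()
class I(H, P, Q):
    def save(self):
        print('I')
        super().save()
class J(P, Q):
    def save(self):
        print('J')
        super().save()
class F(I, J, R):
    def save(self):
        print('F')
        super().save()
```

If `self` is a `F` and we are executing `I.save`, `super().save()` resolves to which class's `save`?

L[F] = F + merge(L[I], L[J], L[R], [I J R])
  take I:  [I H P N Q M object] + [J P N Q M object] + [R M object] + [I J R]
  take H:  [H P N Q M object] + [J P N Q M object] + [R M object] + [J R]
  take J:  [P N Q M object] + [J P N Q M object] + [R M object] + [J R]
  take P:  [P N Q M object] + [P N Q M object] + [R M object] + [R]
  take N:  [N Q M object] + [N Q M object] + [R M object] + [R]
  take Q:  [Q M object] + [Q M object] + [R M object] + [R]
  take R:  [M object] + [M object] + [R M object] + [R]
  take M:  [M object] + [M object] + [M object]
  take object:  [object] + [object] + [object]
MRO: F I H J P N Q R M object
super() in I.save on a F instance goes to the class after I in F's MRO: H.

H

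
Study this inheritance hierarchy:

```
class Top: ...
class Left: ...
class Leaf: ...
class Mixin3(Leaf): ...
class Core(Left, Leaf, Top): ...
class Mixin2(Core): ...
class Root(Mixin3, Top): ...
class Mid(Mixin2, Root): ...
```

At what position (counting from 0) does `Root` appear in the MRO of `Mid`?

L[Mid] = Mid + merge(L[Mixin2], L[Root], [Mixin2 Root])
  take Mixin2:  [Mixin2 Core Left Leaf Top object] + [Root Mixin3 Leaf Top object] + [Mixin2 Root]
  take Core:  [Core Left Leaf Top object] + [Root Mixin3 Leaf Top object] + [Root]
  take Left:  [Left Leaf Top object] + [Root Mixin3 Leaf Top object] + [Root]
  take Root:  [Leaf Top object] + [Root Mixin3 Leaf Top object] + [Root]
  take Mixin3:  [Leaf Top object] + [Mixin3 Leaf Top object]
  take Leaf:  [Leaf Top object] + [Leaf Top object]
  take Top:  [Top object] + [Top object]
  take object:  [object] + [object]
MRO: Mid Mixin2 Core Left Root Mixin3 Leaf Top object
Root sits at index 4.

4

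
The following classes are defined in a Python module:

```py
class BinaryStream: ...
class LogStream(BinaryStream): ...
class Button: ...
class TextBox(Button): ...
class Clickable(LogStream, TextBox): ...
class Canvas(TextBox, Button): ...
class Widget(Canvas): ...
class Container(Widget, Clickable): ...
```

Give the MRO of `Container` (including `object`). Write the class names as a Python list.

L[Container] = Container + merge(L[Widget], L[Clickable], [Widget Clickable])
  take Widget:  [Widget Canvas TextBox Button object] + [Clickable LogStream BinaryStream TextBox Button object] + [Widget Clickable]
  take Canvas:  [Canvas TextBox Button object] + [Clickable LogStream BinaryStream TextBox Button object] + [Clickable]
  take Clickable:  [TextBox Button object] + [Clickable LogStream BinaryStream TextBox Button object] + [Clickable]
  take LogStream:  [TextBox Button object] + [LogStream BinaryStream TextBox Button object]
  take BinaryStream:  [TextBox Button object] + [BinaryStream TextBox Button object]
  take TextBox:  [TextBox Button object] + [TextBox Button object]
  take Button:  [Button object] + [Button object]
  take object:  [object] + [object]

[Container, Widget, Canvas, Clickable, LogStream, BinaryStream, TextBox, Button, object]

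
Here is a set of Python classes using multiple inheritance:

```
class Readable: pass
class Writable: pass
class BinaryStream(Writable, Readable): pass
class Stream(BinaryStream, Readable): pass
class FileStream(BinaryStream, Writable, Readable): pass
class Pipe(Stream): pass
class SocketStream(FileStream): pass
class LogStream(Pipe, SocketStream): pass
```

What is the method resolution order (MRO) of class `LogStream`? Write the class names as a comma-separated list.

LogStream, Pipe, Stream, SocketStream, FileStream, BinaryStream, Writable, Readable, object

L[LogStream] = LogStream + merge(L[Pipe], L[SocketStream], [Pipe SocketStream])
  take Pipe:  [Pipe Stream BinaryStream Writable Readable object] + [SocketStream FileStream BinaryStream Writable Readable object] + [Pipe SocketStream]
  take Stream:  [Stream BinaryStream Writable Readable object] + [SocketStream FileStream BinaryStream Writable Readable object] + [SocketStream]
  take SocketStream:  [BinaryStream Writable Readable object] + [SocketStream FileStream BinaryStream Writable Readable object] + [SocketStream]
  take FileStream:  [BinaryStream Writable Readable object] + [FileStream BinaryStream Writable Readable object]
  take BinaryStream:  [BinaryStream Writable Readable object] + [BinaryStream Writable Readable object]
  take Writable:  [Writable Readable object] + [Writable Readable object]
  take Readable:  [Readable object] + [Readable object]
  take object:  [object] + [object]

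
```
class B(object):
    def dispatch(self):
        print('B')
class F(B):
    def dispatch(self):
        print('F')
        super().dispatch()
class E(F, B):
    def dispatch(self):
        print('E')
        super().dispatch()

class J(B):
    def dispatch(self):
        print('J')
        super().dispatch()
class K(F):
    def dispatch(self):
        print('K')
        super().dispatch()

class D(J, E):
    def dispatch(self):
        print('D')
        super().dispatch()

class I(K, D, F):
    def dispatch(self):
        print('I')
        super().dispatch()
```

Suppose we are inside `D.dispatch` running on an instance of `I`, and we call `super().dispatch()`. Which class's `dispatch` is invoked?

J

L[I] = I + merge(L[K], L[D], L[F], [K D F])
  take K:  [K F B object] + [D J E F B object] + [F B object] + [K D F]
  take D:  [F B object] + [D J E F B object] + [F B object] + [D F]
  take J:  [F B object] + [J E F B object] + [F B object] + [F]
  take E:  [F B object] + [E F B object] + [F B object] + [F]
  take F:  [F B object] + [F B object] + [F B object] + [F]
  take B:  [B object] + [B object] + [B object]
  take object:  [object] + [object] + [object]
MRO: I K D J E F B object
super() in D.dispatch on a I instance goes to the class after D in I's MRO: J.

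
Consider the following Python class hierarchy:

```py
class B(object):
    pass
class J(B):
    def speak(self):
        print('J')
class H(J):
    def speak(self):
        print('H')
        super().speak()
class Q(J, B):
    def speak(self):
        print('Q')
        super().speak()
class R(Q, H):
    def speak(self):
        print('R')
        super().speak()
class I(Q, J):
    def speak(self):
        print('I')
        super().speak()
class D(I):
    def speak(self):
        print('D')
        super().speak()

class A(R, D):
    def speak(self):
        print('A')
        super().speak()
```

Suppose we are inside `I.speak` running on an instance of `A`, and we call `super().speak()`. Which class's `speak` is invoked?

Q

L[A] = A + merge(L[R], L[D], [R D])
  take R:  [R Q H J B object] + [D I Q J B object] + [R D]
  take D:  [Q H J B object] + [D I Q J B object] + [D]
  take I:  [Q H J B object] + [I Q J B object]
  take Q:  [Q H J B object] + [Q J B object]
  take H:  [H J B object] + [J B object]
  take J:  [J B object] + [J B object]
  take B:  [B object] + [B object]
  take object:  [object] + [object]
MRO: A R D I Q H J B object
super() in I.speak on a A instance goes to the class after I in A's MRO: Q.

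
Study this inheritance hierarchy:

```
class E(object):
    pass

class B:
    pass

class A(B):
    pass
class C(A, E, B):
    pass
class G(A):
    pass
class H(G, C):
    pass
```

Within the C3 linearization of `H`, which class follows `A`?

E

L[H] = H + merge(L[G], L[C], [G C])
  take G:  [G A B object] + [C A E B object] + [G C]
  take C:  [A B object] + [C A E B object] + [C]
  take A:  [A B object] + [A E B object]
  take E:  [B object] + [E B object]
  take B:  [B object] + [B object]
  take object:  [object] + [object]
MRO: H G C A E B object
A is at position 3; next is E.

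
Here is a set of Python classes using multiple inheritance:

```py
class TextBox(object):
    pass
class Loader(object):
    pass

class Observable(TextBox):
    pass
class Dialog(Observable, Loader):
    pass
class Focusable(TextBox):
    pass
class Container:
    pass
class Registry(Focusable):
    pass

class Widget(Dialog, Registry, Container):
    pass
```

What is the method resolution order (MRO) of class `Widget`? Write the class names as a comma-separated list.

Widget, Dialog, Observable, Registry, Focusable, TextBox, Loader, Container, object

L[Widget] = Widget + merge(L[Dialog], L[Registry], L[Container], [Dialog Registry Container])
  take Dialog:  [Dialog Observable TextBox Loader object] + [Registry Focusable TextBox object] + [Container object] + [Dialog Registry Container]
  take Observable:  [Observable TextBox Loader object] + [Registry Focusable TextBox object] + [Container object] + [Registry Container]
  take Registry:  [TextBox Loader object] + [Registry Focusable TextBox object] + [Container object] + [Registry Container]
  take Focusable:  [TextBox Loader object] + [Focusable TextBox object] + [Container object] + [Container]
  take TextBox:  [TextBox Loader object] + [TextBox object] + [Container object] + [Container]
  take Loader:  [Loader object] + [object] + [Container object] + [Container]
  take Container:  [object] + [object] + [Container object] + [Container]
  take object:  [object] + [object] + [object]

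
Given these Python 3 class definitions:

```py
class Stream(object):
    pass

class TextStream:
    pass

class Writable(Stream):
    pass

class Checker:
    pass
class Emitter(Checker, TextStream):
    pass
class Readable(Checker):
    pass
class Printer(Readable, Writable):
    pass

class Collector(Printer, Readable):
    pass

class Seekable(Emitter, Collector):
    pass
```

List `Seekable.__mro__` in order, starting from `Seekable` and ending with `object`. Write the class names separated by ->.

L[Seekable] = Seekable + merge(L[Emitter], L[Collector], [Emitter Collector])
  take Emitter:  [Emitter Checker TextStream object] + [Collector Printer Readable Checker Writable Stream object] + [Emitter Collector]
  take Collector:  [Checker TextStream object] + [Collector Printer Readable Checker Writable Stream object] + [Collector]
  take Printer:  [Checker TextStream object] + [Printer Readable Checker Writable Stream object]
  take Readable:  [Checker TextStream object] + [Readable Checker Writable Stream object]
  take Checker:  [Checker TextStream object] + [Checker Writable Stream object]
  take TextStream:  [TextStream object] + [Writable Stream object]
  take Writable:  [object] + [Writable Stream object]
  take Stream:  [object] + [Stream object]
  take object:  [object] + [object]

Seekable -> Emitter -> Collector -> Printer -> Readable -> Checker -> TextStream -> Writable -> Stream -> object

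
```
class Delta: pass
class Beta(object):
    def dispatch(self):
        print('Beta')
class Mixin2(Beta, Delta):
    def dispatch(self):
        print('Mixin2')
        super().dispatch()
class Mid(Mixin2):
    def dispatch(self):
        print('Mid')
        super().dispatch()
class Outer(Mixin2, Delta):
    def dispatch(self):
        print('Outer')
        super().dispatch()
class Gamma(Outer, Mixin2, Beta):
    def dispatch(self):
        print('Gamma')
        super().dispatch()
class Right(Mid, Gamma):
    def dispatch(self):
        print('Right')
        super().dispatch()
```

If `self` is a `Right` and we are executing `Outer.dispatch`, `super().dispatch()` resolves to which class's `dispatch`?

Mixin2

L[Right] = Right + merge(L[Mid], L[Gamma], [Mid Gamma])
  take Mid:  [Mid Mixin2 Beta Delta object] + [Gamma Outer Mixin2 Beta Delta object] + [Mid Gamma]
  take Gamma:  [Mixin2 Beta Delta object] + [Gamma Outer Mixin2 Beta Delta object] + [Gamma]
  take Outer:  [Mixin2 Beta Delta object] + [Outer Mixin2 Beta Delta object]
  take Mixin2:  [Mixin2 Beta Delta object] + [Mixin2 Beta Delta object]
  take Beta:  [Beta Delta object] + [Beta Delta object]
  take Delta:  [Delta object] + [Delta object]
  take object:  [object] + [object]
MRO: Right Mid Gamma Outer Mixin2 Beta Delta object
super() in Outer.dispatch on a Right instance goes to the class after Outer in Right's MRO: Mixin2.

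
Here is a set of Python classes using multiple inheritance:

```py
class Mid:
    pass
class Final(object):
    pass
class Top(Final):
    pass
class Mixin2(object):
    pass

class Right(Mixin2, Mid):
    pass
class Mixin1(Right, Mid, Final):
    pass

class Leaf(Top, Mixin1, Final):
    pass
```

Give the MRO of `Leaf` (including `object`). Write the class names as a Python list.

[Leaf, Top, Mixin1, Right, Mixin2, Mid, Final, object]

L[Leaf] = Leaf + merge(L[Top], L[Mixin1], L[Final], [Top Mixin1 Final])
  take Top:  [Top Final object] + [Mixin1 Right Mixin2 Mid Final object] + [Final object] + [Top Mixin1 Final]
  take Mixin1:  [Final object] + [Mixin1 Right Mixin2 Mid Final object] + [Final object] + [Mixin1 Final]
  take Right:  [Final object] + [Right Mixin2 Mid Final object] + [Final object] + [Final]
  take Mixin2:  [Final object] + [Mixin2 Mid Final object] + [Final object] + [Final]
  take Mid:  [Final object] + [Mid Final object] + [Final object] + [Final]
  take Final:  [Final object] + [Final object] + [Final object] + [Final]
  take object:  [object] + [object] + [object]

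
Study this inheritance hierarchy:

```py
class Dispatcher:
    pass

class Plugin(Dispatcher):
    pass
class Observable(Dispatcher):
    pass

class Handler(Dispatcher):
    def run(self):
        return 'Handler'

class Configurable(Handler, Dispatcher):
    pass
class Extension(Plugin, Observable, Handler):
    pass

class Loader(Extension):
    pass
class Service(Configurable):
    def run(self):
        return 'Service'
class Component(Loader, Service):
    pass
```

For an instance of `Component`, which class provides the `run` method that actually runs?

Service

L[Component] = Component + merge(L[Loader], L[Service], [Loader Service])
  take Loader:  [Loader Extension Plugin Observable Handler Dispatcher object] + [Service Configurable Handler Dispatcher object] + [Loader Service]
  take Extension:  [Extension Plugin Observable Handler Dispatcher object] + [Service Configurable Handler Dispatcher object] + [Service]
  take Plugin:  [Plugin Observable Handler Dispatcher object] + [Service Configurable Handler Dispatcher object] + [Service]
  take Observable:  [Observable Handler Dispatcher object] + [Service Configurable Handler Dispatcher object] + [Service]
  take Service:  [Handler Dispatcher object] + [Service Configurable Handler Dispatcher object] + [Service]
  take Configurable:  [Handler Dispatcher object] + [Configurable Handler Dispatcher object]
  take Handler:  [Handler Dispatcher object] + [Handler Dispatcher object]
  take Dispatcher:  [Dispatcher object] + [Dispatcher object]
  take object:  [object] + [object]
MRO: Component Loader Extension Plugin Observable Service Configurable Handler Dispatcher object
run is defined in: Handler, Service. First along the MRO is Service.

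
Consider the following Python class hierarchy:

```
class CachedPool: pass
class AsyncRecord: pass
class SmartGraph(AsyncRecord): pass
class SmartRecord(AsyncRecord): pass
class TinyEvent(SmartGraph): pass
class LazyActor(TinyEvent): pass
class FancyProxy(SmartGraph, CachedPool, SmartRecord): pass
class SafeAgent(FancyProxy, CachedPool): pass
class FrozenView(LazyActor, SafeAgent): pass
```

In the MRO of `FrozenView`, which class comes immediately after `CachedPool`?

L[FrozenView] = FrozenView + merge(L[LazyActor], L[SafeAgent], [LazyActor SafeAgent])
  take LazyActor:  [LazyActor TinyEvent SmartGraph AsyncRecord object] + [SafeAgent FancyProxy SmartGraph CachedPool SmartRecord AsyncRecord object] + [LazyActor SafeAgent]
  take TinyEvent:  [TinyEvent SmartGraph AsyncRecord object] + [SafeAgent FancyProxy SmartGraph CachedPool SmartRecord AsyncRecord object] + [SafeAgent]
  take SafeAgent:  [SmartGraph AsyncRecord object] + [SafeAgent FancyProxy SmartGraph CachedPool SmartRecord AsyncRecord object] + [SafeAgent]
  take FancyProxy:  [SmartGraph AsyncRecord object] + [FancyProxy SmartGraph CachedPool SmartRecord AsyncRecord object]
  take SmartGraph:  [SmartGraph AsyncRecord object] + [SmartGraph CachedPool SmartRecord AsyncRecord object]
  take CachedPool:  [AsyncRecord object] + [CachedPool SmartRecord AsyncRecord object]
  take SmartRecord:  [AsyncRecord object] + [SmartRecord AsyncRecord object]
  take AsyncRecord:  [AsyncRecord object] + [AsyncRecord object]
  take object:  [object] + [object]
MRO: FrozenView LazyActor TinyEvent SafeAgent FancyProxy SmartGraph CachedPool SmartRecord AsyncRecord object
CachedPool is at position 6; next is SmartRecord.

SmartRecord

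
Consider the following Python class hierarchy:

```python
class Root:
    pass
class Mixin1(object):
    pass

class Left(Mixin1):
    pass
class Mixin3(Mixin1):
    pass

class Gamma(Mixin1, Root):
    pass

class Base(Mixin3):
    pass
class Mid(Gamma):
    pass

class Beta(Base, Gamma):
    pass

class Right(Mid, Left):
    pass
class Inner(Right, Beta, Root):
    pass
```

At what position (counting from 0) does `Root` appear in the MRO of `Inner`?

L[Inner] = Inner + merge(L[Right], L[Beta], L[Root], [Right Beta Root])
  take Right:  [Right Mid Gamma Left Mixin1 Root object] + [Beta Base Mixin3 Gamma Mixin1 Root object] + [Root object] + [Right Beta Root]
  take Mid:  [Mid Gamma Left Mixin1 Root object] + [Beta Base Mixin3 Gamma Mixin1 Root object] + [Root object] + [Beta Root]
  take Beta:  [Gamma Left Mixin1 Root object] + [Beta Base Mixin3 Gamma Mixin1 Root object] + [Root object] + [Beta Root]
  take Base:  [Gamma Left Mixin1 Root object] + [Base Mixin3 Gamma Mixin1 Root object] + [Root object] + [Root]
  take Mixin3:  [Gamma Left Mixin1 Root object] + [Mixin3 Gamma Mixin1 Root object] + [Root object] + [Root]
  take Gamma:  [Gamma Left Mixin1 Root object] + [Gamma Mixin1 Root object] + [Root object] + [Root]
  take Left:  [Left Mixin1 Root object] + [Mixin1 Root object] + [Root object] + [Root]
  take Mixin1:  [Mixin1 Root object] + [Mixin1 Root object] + [Root object] + [Root]
  take Root:  [Root object] + [Root object] + [Root object] + [Root]
  take object:  [object] + [object] + [object]
MRO: Inner Right Mid Beta Base Mixin3 Gamma Left Mixin1 Root object
Root sits at index 9.

9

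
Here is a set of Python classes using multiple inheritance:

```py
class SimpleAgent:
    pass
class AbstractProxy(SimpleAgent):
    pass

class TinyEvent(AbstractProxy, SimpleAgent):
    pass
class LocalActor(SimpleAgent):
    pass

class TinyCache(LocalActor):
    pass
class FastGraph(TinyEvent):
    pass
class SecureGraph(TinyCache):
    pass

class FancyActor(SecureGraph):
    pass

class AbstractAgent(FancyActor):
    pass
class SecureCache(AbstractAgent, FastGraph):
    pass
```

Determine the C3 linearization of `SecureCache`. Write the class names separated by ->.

SecureCache -> AbstractAgent -> FancyActor -> SecureGraph -> TinyCache -> LocalActor -> FastGraph -> TinyEvent -> AbstractProxy -> SimpleAgent -> object

L[SecureCache] = SecureCache + merge(L[AbstractAgent], L[FastGraph], [AbstractAgent FastGraph])
  take AbstractAgent:  [AbstractAgent FancyActor SecureGraph TinyCache LocalActor SimpleAgent object] + [FastGraph TinyEvent AbstractProxy SimpleAgent object] + [AbstractAgent FastGraph]
  take FancyActor:  [FancyActor SecureGraph TinyCache LocalActor SimpleAgent object] + [FastGraph TinyEvent AbstractProxy SimpleAgent object] + [FastGraph]
  take SecureGraph:  [SecureGraph TinyCache LocalActor SimpleAgent object] + [FastGraph TinyEvent AbstractProxy SimpleAgent object] + [FastGraph]
  take TinyCache:  [TinyCache LocalActor SimpleAgent object] + [FastGraph TinyEvent AbstractProxy SimpleAgent object] + [FastGraph]
  take LocalActor:  [LocalActor SimpleAgent object] + [FastGraph TinyEvent AbstractProxy SimpleAgent object] + [FastGraph]
  take FastGraph:  [SimpleAgent object] + [FastGraph TinyEvent AbstractProxy SimpleAgent object] + [FastGraph]
  take TinyEvent:  [SimpleAgent object] + [TinyEvent AbstractProxy SimpleAgent object]
  take AbstractProxy:  [SimpleAgent object] + [AbstractProxy SimpleAgent object]
  take SimpleAgent:  [SimpleAgent object] + [SimpleAgent object]
  take object:  [object] + [object]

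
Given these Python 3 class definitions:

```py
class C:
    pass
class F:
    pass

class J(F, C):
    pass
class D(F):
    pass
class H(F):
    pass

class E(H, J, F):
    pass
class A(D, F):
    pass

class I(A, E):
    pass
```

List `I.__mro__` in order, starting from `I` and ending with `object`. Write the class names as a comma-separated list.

I, A, D, E, H, J, F, C, object

L[I] = I + merge(L[A], L[E], [A E])
  take A:  [A D F object] + [E H J F C object] + [A E]
  take D:  [D F object] + [E H J F C object] + [E]
  take E:  [F object] + [E H J F C object] + [E]
  take H:  [F object] + [H J F C object]
  take J:  [F object] + [J F C object]
  take F:  [F object] + [F C object]
  take C:  [object] + [C object]
  take object:  [object] + [object]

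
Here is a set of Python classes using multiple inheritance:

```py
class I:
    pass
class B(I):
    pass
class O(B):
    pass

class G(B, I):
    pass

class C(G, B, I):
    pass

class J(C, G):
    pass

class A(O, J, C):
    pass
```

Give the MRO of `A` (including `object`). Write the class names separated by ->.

A -> O -> J -> C -> G -> B -> I -> object

L[A] = A + merge(L[O], L[J], L[C], [O J C])
  take O:  [O B I object] + [J C G B I object] + [C G B I object] + [O J C]
  take J:  [B I object] + [J C G B I object] + [C G B I object] + [J C]
  take C:  [B I object] + [C G B I object] + [C G B I object] + [C]
  take G:  [B I object] + [G B I object] + [G B I object]
  take B:  [B I object] + [B I object] + [B I object]
  take I:  [I object] + [I object] + [I object]
  take object:  [object] + [object] + [object]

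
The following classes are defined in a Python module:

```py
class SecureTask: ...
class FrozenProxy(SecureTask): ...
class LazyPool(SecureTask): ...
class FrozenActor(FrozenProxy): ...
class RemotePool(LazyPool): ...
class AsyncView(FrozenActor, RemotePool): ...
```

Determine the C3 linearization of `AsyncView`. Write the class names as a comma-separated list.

L[AsyncView] = AsyncView + merge(L[FrozenActor], L[RemotePool], [FrozenActor RemotePool])
  take FrozenActor:  [FrozenActor FrozenProxy SecureTask object] + [RemotePool LazyPool SecureTask object] + [FrozenActor RemotePool]
  take FrozenProxy:  [FrozenProxy SecureTask object] + [RemotePool LazyPool SecureTask object] + [RemotePool]
  take RemotePool:  [SecureTask object] + [RemotePool LazyPool SecureTask object] + [RemotePool]
  take LazyPool:  [SecureTask object] + [LazyPool SecureTask object]
  take SecureTask:  [SecureTask object] + [SecureTask object]
  take object:  [object] + [object]

AsyncView, FrozenActor, FrozenProxy, RemotePool, LazyPool, SecureTask, object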